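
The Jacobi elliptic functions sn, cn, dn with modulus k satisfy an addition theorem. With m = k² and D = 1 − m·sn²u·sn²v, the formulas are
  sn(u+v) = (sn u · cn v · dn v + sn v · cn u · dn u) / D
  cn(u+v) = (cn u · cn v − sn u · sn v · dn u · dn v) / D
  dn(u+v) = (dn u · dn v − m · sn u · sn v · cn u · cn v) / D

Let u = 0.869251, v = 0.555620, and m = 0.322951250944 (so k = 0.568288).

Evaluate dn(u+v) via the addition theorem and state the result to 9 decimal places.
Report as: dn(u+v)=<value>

dn(u+v)=0.834780979

sn u = 0.7439965951619645, cn u = 0.6681834077462594, dn u = 0.9062209954275016
sn v = 0.5201046800748208, cn v = 0.8541025241528492, dn v = 0.9553213173494624
m = k² = 0.322951250944
D = 1 − m·sn²u·sn²v = 0.9516428841311927
dn(u+v) = (dn u·dn v − m·sn u·sn v·cn u·cn v)/D = 0.7944133783229764/0.9516428841311927 = 0.8347809788419111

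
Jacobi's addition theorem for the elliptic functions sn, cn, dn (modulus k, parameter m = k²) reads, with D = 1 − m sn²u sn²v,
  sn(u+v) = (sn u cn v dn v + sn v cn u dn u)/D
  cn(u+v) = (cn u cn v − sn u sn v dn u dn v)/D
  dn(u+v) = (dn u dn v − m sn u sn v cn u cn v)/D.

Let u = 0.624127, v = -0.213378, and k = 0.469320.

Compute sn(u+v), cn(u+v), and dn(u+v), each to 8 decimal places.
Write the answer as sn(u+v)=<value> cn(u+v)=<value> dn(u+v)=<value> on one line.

sn(u+v)=0.39704360 cn(u+v)=0.91779975 dn(u+v)=0.98248523

sn u = 0.5776905160185284, cn u = 0.8162558837167707, dn u = 0.9625450725820453
sn v = -0.2114172497611452, cn v = 0.9773959005968019, dn v = 0.9950652875661142
m = k² = 0.2202612624
D = 1 − m·sn²u·sn²v = 0.9967144397359952
sn(u+v) = (sn u·cn v·dn v + sn v·cn u·dn u)/D = 0.3957390882189482/0.9967144397359952 = 0.3970435988905404
cn(u+v) = (cn u·cn v − sn u·sn v·dn u·dn v)/D = 0.9147842633287229/0.9967144397359952 = 0.9177997497167057
dn(u+v) = (dn u·dn v − m·sn u·sn v·cn u·cn v)/D = 0.9792572106019918/0.9967144397359952 = 0.9824852250172804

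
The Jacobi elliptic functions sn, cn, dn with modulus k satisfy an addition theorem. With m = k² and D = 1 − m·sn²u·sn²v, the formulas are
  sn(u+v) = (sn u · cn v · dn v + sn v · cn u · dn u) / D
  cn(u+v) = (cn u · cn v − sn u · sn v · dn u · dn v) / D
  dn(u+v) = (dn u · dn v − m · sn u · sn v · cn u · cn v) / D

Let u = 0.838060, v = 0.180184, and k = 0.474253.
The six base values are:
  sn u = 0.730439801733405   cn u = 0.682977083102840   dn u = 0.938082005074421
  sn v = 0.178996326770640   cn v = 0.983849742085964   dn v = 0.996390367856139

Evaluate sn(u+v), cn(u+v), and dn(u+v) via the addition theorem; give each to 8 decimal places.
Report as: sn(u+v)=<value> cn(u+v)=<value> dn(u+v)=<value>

m = k² = 0.224915908009
D = 1 − m·sn²u·sn²v = 0.9961551688587441
sn(u+v) = (sn u·cn v·dn v + sn v·cn u·dn u)/D = 0.8307298638031803/0.9961551688587441 = 0.833936207704383
cn(u+v) = (cn u·cn v − sn u·sn v·dn u·dn v)/D = 0.5497390415729471/0.9961551688587441 = 0.5518608533676149
dn(u+v) = (dn u·dn v − m·sn u·sn v·cn u·cn v)/D = 0.9149360247344073/0.9961551688587441 = 0.9184673767065965

sn(u+v)=0.83393621 cn(u+v)=0.55186085 dn(u+v)=0.91846738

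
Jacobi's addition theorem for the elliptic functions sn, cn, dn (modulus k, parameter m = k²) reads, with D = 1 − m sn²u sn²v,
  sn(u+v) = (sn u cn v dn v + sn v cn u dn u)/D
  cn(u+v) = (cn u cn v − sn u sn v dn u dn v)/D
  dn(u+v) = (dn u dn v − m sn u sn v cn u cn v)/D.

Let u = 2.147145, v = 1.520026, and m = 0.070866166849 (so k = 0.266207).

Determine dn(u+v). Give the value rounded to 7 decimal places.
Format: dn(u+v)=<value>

sn u = 0.8631259139540507, cn u = -0.5049887688463821, dn u = 0.973244919582276
sn v = 0.9970451174386733, cn v = 0.07681818659472674, dn v = 0.9641327796503262
m = k² = 0.070866166849
D = 1 − m·sn²u·sn²v = 0.9475172145974406
dn(u+v) = (dn u·dn v − m·sn u·sn v·cn u·cn v)/D = 0.9407031059117946/0.9475172145974406 = 0.9928084592230432

dn(u+v)=0.9928085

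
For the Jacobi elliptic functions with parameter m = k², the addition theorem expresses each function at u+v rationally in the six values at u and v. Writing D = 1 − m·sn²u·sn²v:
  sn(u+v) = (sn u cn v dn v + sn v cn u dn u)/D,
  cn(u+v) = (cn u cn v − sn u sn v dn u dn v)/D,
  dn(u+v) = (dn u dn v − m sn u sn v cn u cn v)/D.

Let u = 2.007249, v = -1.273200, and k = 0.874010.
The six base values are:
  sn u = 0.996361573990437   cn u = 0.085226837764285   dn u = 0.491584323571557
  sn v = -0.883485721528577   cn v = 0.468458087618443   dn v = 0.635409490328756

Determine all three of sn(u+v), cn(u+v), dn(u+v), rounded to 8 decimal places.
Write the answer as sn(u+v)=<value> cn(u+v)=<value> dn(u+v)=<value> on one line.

sn(u+v)=0.63606999 cn(u+v)=0.77163136 dn(u+v)=0.83122808

m = k² = 0.7638934801
D = 1 − m·sn²u·sn²v = 0.4080761848901672
sn(u+v) = (sn u·cn v·dn v + sn v·cn u·dn u)/D = 0.259565016417898/0.4080761848901672 = 0.636069993860973
cn(u+v) = (cn u·cn v − sn u·sn v·dn u·dn v)/D = 0.3148843834274579/0.4080761848901672 = 0.7716313646487562
dn(u+v) = (dn u·dn v − m·sn u·sn v·cn u·cn v)/D = 0.3392043853881117/0.4080761848901672 = 0.8312280842348293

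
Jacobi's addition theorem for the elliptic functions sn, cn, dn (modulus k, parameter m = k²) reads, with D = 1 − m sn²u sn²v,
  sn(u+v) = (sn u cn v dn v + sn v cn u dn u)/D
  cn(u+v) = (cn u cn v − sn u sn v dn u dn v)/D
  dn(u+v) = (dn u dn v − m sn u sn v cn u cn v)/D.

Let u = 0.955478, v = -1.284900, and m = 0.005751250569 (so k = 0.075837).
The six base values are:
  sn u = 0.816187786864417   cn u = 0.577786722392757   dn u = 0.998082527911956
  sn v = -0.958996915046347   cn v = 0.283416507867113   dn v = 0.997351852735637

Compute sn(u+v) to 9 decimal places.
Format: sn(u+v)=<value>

m = k² = 0.005751250569
D = 1 − m·sn²u·sn²v = 0.9964764787649441
sn(u+v) = (sn u·cn v·dn v + sn v·cn u·dn u)/D = -0.3223247013214941/0.9964764787649441 = -0.323464435127451

sn(u+v)=-0.323464435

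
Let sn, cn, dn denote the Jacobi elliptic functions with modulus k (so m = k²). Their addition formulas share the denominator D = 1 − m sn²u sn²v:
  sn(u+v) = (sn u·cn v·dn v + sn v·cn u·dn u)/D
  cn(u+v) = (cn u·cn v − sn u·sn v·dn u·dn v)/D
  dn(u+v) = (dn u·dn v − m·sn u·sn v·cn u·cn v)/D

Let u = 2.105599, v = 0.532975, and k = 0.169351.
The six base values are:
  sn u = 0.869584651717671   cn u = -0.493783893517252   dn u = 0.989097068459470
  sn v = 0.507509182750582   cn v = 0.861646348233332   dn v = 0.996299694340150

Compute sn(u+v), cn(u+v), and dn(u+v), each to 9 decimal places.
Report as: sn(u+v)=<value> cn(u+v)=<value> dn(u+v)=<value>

m = k² = 0.028679761201
D = 1 − m·sn²u·sn²v = 0.9944141782616682
sn(u+v) = (sn u·cn v·dn v + sn v·cn u·dn u)/D = 0.4986343080486111/0.9944141782616682 = 0.5014352358896088
cn(u+v) = (cn u·cn v − sn u·sn v·dn u·dn v)/D = -0.8603623566641625/0.9944141782616682 = -0.8651951827237207
dn(u+v) = (dn u·dn v − m·sn u·sn v·cn u·cn v)/D = 0.9908222503837811/0.9944141782616682 = 0.996387895550558

sn(u+v)=0.501435236 cn(u+v)=-0.865195183 dn(u+v)=0.996387896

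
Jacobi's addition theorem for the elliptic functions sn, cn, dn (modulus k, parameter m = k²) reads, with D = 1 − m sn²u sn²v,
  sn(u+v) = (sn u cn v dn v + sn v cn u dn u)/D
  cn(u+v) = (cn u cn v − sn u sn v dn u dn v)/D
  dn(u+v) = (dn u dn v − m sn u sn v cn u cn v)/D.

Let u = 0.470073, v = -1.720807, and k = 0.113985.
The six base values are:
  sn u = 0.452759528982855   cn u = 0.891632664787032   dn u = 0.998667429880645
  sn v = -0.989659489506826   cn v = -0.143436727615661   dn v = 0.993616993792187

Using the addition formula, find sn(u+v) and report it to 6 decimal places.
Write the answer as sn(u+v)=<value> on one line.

sn(u+v)=-0.948238

m = k² = 0.012992580225
D = 1 − m·sn²u·sn²v = 0.9973914318181094
sn(u+v) = (sn u·cn v·dn v + sn v·cn u·dn u)/D = -0.9457646688679879/0.9973914318181094 = -0.9482382128990091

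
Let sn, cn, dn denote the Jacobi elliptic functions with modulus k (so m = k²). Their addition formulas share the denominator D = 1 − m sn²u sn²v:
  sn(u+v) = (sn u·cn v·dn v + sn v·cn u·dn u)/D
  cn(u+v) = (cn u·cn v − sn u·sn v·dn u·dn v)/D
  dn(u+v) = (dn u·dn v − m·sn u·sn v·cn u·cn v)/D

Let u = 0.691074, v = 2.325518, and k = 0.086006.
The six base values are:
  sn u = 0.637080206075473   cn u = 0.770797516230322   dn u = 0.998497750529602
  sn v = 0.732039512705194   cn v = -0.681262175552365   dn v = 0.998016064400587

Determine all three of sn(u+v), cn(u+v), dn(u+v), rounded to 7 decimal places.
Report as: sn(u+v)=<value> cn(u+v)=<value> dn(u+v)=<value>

sn(u+v)=0.1304589 cn(u+v)=-0.9914537 dn(u+v)=0.9999371

m = k² = 0.007397032036
D = 1 − m·sn²u·sn²v = 0.998391152908028
sn(u+v) = (sn u·cn v·dn v + sn v·cn u·dn u)/D = 0.1302490053977979/0.998391152908028 = 0.1304588938097256
cn(u+v) = (cn u·cn v − sn u·sn v·dn u·dn v)/D = -0.9898586216212423/0.998391152908028 = -0.9914537190539671
dn(u+v) = (dn u·dn v − m·sn u·sn v·cn u·cn v)/D = 0.9983283052236546/0.998391152908028 = 0.999937051040376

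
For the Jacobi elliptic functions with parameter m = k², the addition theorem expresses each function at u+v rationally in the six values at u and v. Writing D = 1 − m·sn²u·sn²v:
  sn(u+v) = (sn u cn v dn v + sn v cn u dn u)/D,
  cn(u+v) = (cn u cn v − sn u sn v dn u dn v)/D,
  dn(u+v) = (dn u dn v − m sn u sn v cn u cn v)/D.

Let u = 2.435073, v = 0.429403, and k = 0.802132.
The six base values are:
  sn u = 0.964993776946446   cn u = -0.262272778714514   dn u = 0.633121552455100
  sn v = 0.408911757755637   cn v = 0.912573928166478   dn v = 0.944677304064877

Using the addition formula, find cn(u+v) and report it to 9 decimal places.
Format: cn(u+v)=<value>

m = k² = 0.643415745424
D = 1 − m·sn²u·sn²v = 0.8998156449712667
cn(u+v) = (cn u·cn v − sn u·sn v·dn u·dn v)/D = -0.4753501944906593/0.8998156449712667 = -0.5282750940675613

cn(u+v)=-0.528275094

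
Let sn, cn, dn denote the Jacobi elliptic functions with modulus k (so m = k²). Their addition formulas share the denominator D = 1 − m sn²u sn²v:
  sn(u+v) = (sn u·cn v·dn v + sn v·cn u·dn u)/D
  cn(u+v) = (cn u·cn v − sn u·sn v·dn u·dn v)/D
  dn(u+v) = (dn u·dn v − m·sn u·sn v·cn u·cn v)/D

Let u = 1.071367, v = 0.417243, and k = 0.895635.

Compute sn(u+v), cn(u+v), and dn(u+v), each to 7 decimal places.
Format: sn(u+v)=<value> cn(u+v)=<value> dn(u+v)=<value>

sn u = 0.8088113646467895, cn u = 0.5880681732743221, dn u = 0.6893801405505285
sn v = 0.3967011127669058, cn v = 0.9179478346450297, dn v = 0.9347525531147483
m = k² = 0.802162053225
D = 1 − m·sn²u·sn²v = 0.9174183718943483
sn(u+v) = (sn u·cn v·dn v + sn v·cn u·dn u)/D = 0.8548275238329258/0.9174183718943483 = 0.9317750221938758
cn(u+v) = (cn u·cn v − sn u·sn v·dn u·dn v)/D = 0.3330561117693915/0.9174183718943483 = 0.3630362351275727
dn(u+v) = (dn u·dn v − m·sn u·sn v·cn u·cn v)/D = 0.5054626745149698/0.9174183718943483 = 0.55096201471446

sn(u+v)=0.9317750 cn(u+v)=0.3630362 dn(u+v)=0.5509620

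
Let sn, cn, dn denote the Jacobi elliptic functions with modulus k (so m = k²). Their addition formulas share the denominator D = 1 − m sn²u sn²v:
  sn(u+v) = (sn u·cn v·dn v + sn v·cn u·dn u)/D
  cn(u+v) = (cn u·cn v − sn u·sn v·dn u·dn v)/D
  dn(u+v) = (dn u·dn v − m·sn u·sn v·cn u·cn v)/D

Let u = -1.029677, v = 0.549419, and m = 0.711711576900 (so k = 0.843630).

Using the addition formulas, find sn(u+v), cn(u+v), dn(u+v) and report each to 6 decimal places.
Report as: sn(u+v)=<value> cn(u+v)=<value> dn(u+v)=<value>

sn u = -0.7992532192901817, cn u = 0.6009944188212405, dn u = 0.7384812670868532
sn v = 0.506439744415907, cn v = 0.8622753535129894, dn v = 0.9041345863440461
m = k² = 0.7117115769
D = 1 − m·sn²u·sn²v = 0.8833919908811393
sn(u+v) = (sn u·cn v·dn v + sn v·cn u·dn u)/D = -0.3983385087035445/0.8833919908811393 = -0.4509193119423935
cn(u+v) = (cn u·cn v − sn u·sn v·dn u·dn v)/D = 0.7884845223825127/0.8833919908811393 = 0.8925647170471161
dn(u+v) = (dn u·dn v − m·sn u·sn v·cn u·cn v)/D = 0.8169771077598597/0.8833919908811393 = 0.924818332284138

sn(u+v)=-0.450919 cn(u+v)=0.892565 dn(u+v)=0.924818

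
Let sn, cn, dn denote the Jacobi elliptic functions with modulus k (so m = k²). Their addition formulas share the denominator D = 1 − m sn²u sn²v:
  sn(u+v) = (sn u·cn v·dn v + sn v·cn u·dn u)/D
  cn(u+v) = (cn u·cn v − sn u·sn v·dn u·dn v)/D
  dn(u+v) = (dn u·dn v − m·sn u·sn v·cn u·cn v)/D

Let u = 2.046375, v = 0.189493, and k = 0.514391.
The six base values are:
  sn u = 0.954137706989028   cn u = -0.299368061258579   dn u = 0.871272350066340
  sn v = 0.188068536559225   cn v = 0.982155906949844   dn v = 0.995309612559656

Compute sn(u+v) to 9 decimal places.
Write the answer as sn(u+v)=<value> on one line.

sn(u+v)=0.891255968

m = k² = 0.264598100881
D = 1 − m·sn²u·sn²v = 0.9914799698506666
sn(u+v) = (sn u·cn v·dn v + sn v·cn u·dn u)/D = 0.8836624407289749/0.9914799698506666 = 0.8912559684509503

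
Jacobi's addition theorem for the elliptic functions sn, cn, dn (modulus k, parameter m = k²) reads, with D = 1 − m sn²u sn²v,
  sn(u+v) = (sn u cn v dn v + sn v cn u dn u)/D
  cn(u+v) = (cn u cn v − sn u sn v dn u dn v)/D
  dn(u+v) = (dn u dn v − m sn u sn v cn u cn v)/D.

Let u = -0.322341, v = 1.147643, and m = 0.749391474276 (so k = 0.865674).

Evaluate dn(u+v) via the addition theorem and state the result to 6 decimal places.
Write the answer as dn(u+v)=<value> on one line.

dn(u+v)=0.800447

sn u = -0.3129129612608967, cn u = 0.9497818058243359, dn u = 0.9626129505212268
sn v = 0.8434399410854795, cn v = 0.5372234784349274, dn v = 0.6832932745312106
m = k² = 0.749391474276
D = 1 − m·sn²u·sn²v = 0.9478007600660421
dn(u+v) = (dn u·dn v − m·sn u·sn v·cn u·cn v)/D = 0.7586641787100515/0.9478007600660421 = 0.800446898414798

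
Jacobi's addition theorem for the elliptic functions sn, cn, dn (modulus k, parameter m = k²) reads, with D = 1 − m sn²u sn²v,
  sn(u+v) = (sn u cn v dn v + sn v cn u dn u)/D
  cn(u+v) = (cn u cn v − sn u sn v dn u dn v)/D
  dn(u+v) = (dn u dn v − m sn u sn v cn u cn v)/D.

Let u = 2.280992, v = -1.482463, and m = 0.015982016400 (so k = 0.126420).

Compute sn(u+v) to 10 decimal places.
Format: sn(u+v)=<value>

sn(u+v)=0.7154974117

sn u = 0.7654531481623278, cn u = -0.6434916300686292, dn u = 0.9953069077283785
sn v = -0.9955937692378604, cn v = 0.09377124641781151, dn v = 0.9920476370698346
m = k² = 0.0159820164
D = 1 − m·sn²u·sn²v = 0.9907181800625614
sn(u+v) = (sn u·cn v·dn v + sn v·cn u·dn u)/D = 0.7088562936033998/0.9907181800625614 = 0.7154974117449195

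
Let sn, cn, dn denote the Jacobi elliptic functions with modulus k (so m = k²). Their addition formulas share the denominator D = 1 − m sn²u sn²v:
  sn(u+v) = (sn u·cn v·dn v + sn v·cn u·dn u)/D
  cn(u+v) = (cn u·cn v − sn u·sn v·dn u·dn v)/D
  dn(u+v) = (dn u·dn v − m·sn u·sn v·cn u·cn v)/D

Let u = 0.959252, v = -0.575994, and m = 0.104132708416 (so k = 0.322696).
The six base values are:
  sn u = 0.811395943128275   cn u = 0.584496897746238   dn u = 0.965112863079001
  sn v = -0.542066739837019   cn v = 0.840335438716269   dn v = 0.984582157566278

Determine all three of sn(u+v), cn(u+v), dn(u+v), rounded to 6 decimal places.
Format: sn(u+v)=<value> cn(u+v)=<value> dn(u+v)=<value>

sn(u+v)=0.373065 cn(u+v)=0.927805 dn(u+v)=0.992727

m = k² = 0.104132708416
D = 1 − m·sn²u·sn²v = 0.9798554138627672
sn(u+v) = (sn u·cn v·dn v + sn v·cn u·dn u)/D = 0.3655493752208656/0.9798554138627672 = 0.3730646073381418
cn(u+v) = (cn u·cn v − sn u·sn v·dn u·dn v)/D = 0.9091151117167779/0.9798554138627672 = 0.9278053668478309
dn(u+v) = (dn u·dn v − m·sn u·sn v·cn u·cn v)/D = 0.9727290263892426/0.9798554138627672 = 0.9927271030269343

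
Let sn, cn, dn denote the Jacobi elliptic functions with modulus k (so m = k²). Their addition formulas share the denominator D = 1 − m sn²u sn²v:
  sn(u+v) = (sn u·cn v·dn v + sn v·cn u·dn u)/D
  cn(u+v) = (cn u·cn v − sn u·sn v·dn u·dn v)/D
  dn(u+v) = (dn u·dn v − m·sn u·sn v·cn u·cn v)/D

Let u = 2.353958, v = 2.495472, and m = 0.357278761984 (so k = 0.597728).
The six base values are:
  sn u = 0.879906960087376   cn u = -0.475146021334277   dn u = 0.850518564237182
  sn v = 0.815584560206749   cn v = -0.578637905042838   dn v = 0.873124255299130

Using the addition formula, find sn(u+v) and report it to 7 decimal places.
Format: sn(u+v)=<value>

sn(u+v)=-0.9487057

m = k² = 0.357278761984
D = 1 − m·sn²u·sn²v = 0.8159996292939017
sn(u+v) = (sn u·cn v·dn v + sn v·cn u·dn u)/D = -0.7741434991953238/0.8159996292939017 = -0.9487056996155787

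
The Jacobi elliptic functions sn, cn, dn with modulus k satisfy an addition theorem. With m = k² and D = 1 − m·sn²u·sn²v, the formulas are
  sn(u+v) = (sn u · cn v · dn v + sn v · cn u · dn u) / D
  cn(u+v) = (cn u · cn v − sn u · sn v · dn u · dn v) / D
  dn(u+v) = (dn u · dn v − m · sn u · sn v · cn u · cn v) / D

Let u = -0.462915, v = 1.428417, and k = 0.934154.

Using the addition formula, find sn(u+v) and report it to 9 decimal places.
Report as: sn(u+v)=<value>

sn(u+v)=0.756834525

sn u = -0.4342449086011349, cn u = 0.9007948486497866, dn u = 0.9140277701090516
sn v = 0.9096011797638692, cn v = 0.4154824831111143, dn v = 0.5272542343811867
m = k² = 0.872643695716
D = 1 − m·sn²u·sn²v = 0.8638528809658998
sn(u+v) = (sn u·cn v·dn v + sn v·cn u·dn u)/D = 0.6537936851388244/0.8638528809658998 = 0.7568345253508885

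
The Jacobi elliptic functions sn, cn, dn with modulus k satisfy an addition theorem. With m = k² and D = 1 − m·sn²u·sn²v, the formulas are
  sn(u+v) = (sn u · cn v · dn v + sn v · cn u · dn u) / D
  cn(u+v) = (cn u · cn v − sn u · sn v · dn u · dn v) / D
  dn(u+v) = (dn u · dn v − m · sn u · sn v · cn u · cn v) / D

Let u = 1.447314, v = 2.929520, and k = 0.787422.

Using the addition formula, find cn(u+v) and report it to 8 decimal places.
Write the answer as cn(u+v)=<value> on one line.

sn u = 0.9452666936714582, cn u = 0.3262987554916961, dn u = 0.6678189087986764
sn v = 0.7999576853685009, cn v = -0.6000564153643143, dn v = 0.7766727736776961
m = k² = 0.620033406084
D = 1 − m·sn²u·sn²v = 0.6454660486770043
cn(u+v) = (cn u·cn v − sn u·sn v·dn u·dn v)/D = -0.5880072111996517/0.6454660486770043 = -0.9109808523699665

cn(u+v)=-0.91098085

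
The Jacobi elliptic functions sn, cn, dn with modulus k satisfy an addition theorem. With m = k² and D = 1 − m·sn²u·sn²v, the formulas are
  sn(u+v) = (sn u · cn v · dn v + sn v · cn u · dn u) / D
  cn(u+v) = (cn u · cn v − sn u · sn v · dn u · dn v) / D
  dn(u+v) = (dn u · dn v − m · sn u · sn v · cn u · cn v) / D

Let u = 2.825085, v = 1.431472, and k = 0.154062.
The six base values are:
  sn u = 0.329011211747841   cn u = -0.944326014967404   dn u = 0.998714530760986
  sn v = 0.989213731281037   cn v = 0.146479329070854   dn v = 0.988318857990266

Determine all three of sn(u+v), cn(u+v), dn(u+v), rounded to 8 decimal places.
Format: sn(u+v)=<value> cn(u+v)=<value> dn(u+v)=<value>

m = k² = 0.023735099844
D = 1 − m·sn²u·sn²v = 0.9974858410526009
sn(u+v) = (sn u·cn v·dn v + sn v·cn u·dn u)/D = -0.8853090639544591/0.9974858410526009 = -0.8875404817979503
cn(u+v) = (cn u·cn v − sn u·sn v·dn u·dn v)/D = -0.4595713920388148/0.9974858410526009 = -0.4607297398365577
dn(u+v) = (dn u·dn v − m·sn u·sn v·cn u·cn v)/D = 0.9881169430451802/0.9974858410526009 = 0.9906074877238015

sn(u+v)=-0.88754048 cn(u+v)=-0.46072974 dn(u+v)=0.99060749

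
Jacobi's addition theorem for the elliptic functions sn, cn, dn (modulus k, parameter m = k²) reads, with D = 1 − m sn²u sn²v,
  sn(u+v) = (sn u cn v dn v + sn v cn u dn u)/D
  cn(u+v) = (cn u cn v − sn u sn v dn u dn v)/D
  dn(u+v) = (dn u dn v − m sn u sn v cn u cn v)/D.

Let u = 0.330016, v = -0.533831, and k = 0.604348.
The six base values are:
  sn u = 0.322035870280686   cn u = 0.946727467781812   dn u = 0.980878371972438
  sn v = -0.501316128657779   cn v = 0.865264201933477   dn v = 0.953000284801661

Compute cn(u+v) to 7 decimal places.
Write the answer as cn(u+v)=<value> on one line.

cn(u+v)=0.9794048

m = k² = 0.365236505104
D = 1 − m·sn²u·sn²v = 0.9904806777190393
cn(u+v) = (cn u·cn v − sn u·sn v·dn u·dn v)/D = 0.9700815050808457/0.9904806777190393 = 0.9794047747754449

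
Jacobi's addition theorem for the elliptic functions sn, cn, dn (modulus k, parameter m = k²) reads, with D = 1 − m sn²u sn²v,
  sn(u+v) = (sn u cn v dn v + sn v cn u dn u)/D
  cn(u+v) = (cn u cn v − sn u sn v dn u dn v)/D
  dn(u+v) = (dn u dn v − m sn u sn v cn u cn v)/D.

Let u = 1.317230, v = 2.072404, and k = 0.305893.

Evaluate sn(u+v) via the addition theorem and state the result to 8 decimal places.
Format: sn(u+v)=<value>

sn u = 0.9614052647865268, cn u = 0.27513617872019, dn u = 0.9557786112367415
sn v = 0.9038866885943799, cn v = -0.427771965165889, dn v = 0.9610160436507224
m = k² = 0.093570527449
D = 1 − m·sn²u·sn²v = 0.9293389557998508
sn(u+v) = (sn u·cn v·dn v + sn v·cn u·dn u)/D = -0.1575351640284836/0.9293389557998508 = -0.1695131394690094

sn(u+v)=-0.16951314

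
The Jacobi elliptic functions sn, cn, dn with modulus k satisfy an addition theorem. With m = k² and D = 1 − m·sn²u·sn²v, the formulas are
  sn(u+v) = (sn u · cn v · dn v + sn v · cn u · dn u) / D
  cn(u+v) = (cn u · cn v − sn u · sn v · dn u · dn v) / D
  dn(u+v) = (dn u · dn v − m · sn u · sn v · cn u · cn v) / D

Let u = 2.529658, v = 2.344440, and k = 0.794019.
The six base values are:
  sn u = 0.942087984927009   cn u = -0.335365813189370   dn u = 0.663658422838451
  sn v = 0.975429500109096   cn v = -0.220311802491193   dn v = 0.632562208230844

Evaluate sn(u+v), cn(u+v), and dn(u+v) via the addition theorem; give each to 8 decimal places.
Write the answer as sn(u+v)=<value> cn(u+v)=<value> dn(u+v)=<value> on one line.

m = k² = 0.630466172361
D = 1 − m·sn²u·sn²v = 0.467601906923933
sn(u+v) = (sn u·cn v·dn v + sn v·cn u·dn u)/D = -0.3483899796851054/0.467601906923933 = -0.7450567983713969
cn(u+v) = (cn u·cn v − sn u·sn v·dn u·dn v)/D = -0.3118909511574684/0.467601906923933 = -0.6670010248871913
dn(u+v) = (dn u·dn v − m·sn u·sn v·cn u·cn v)/D = 0.3769991343674645/0.467601906923933 = 0.8062395143927263

sn(u+v)=-0.74505680 cn(u+v)=-0.66700102 dn(u+v)=0.80623951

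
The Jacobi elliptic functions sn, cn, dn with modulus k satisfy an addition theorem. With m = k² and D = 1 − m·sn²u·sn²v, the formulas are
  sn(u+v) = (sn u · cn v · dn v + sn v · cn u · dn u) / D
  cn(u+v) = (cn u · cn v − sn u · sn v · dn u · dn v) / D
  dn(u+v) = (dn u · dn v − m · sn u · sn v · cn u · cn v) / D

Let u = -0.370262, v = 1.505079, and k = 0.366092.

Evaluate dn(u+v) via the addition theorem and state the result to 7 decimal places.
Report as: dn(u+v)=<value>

sn u = -0.3608318986198158, cn u = 0.9326308706762922, dn u = 0.9912367049312173
sn v = 0.993481005410524, cn v = 0.1139977714189813, dn v = 0.9315140079063839
m = k² = 0.134023352464
D = 1 − m·sn²u·sn²v = 0.9827769738696387
dn(u+v) = (dn u·dn v − m·sn u·sn v·cn u·cn v)/D = 0.9284588784793183/0.9827769738696387 = 0.9447299877443756

dn(u+v)=0.9447300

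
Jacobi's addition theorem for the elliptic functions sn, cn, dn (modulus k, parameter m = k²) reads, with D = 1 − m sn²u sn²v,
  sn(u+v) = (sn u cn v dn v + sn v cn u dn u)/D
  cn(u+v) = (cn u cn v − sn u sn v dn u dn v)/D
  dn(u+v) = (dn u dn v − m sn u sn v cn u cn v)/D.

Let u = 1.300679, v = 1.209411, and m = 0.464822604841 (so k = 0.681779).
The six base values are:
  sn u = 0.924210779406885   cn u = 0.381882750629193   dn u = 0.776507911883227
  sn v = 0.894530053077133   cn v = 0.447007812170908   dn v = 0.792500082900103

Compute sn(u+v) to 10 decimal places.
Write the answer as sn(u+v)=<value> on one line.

sn(u+v)=0.8686293511

m = k² = 0.464822604841
D = 1 − m·sn²u·sn²v = 0.6822985689523888
sn(u+v) = (sn u·cn v·dn v + sn v·cn u·dn u)/D = 0.5926645632110685/0.6822985689523888 = 0.8686293511080557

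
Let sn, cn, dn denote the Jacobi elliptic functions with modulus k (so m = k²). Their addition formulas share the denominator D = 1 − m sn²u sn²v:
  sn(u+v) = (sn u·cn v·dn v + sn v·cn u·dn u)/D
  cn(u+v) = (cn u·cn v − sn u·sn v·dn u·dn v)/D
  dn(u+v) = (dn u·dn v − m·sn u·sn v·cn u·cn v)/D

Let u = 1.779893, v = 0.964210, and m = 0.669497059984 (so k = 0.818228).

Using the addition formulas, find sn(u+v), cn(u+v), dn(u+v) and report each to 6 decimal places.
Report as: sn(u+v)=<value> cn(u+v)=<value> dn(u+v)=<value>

sn(u+v)=0.908280 cn(u+v)=-0.418363 dn(u+v)=0.669091

sn u = 0.9893067336791014, cn u = 0.1458498772614758, dn u = 0.5871495605628925
sn v = 0.7720635852207, cn v = 0.6355452937251278, dn v = 0.7751933521599523
m = k² = 0.669497059984
D = 1 − m·sn²u·sn²v = 0.6094139368138817
sn(u+v) = (sn u·cn v·dn v + sn v·cn u·dn u)/D = 0.5535184288501495/0.6094139368138817 = 0.908279898789379
cn(u+v) = (cn u·cn v − sn u·sn v·dn u·dn v)/D = -0.2549562615553025/0.6094139368138817 = -0.4183630306984061
dn(u+v) = (dn u·dn v − m·sn u·sn v·cn u·cn v)/D = 0.4077536784101574/0.6094139368138817 = 0.6690914890164179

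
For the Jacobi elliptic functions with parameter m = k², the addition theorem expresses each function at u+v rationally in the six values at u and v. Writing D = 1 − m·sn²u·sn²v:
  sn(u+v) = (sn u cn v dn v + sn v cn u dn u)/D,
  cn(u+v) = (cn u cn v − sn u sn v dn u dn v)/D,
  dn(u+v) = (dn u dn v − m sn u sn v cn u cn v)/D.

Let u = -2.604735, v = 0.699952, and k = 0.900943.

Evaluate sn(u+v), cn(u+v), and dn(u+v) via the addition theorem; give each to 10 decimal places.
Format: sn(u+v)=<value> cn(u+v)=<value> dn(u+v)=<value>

sn(u+v)=-0.9859121478 cn(u+v)=0.1672639737 dn(u+v)=0.4593591036

sn u = -0.9901004231727052, cn u = -0.1403607923646418, dn u = 0.4519879446983153
sn v = 0.6118662969581214, cn v = 0.7909612093186087, dn v = 0.8343357225448016
m = k² = 0.811698289249
D = 1 − m·sn²u·sn²v = 0.7021029608697967
sn(u+v) = (sn u·cn v·dn v + sn v·cn u·dn u)/D = -0.6922118381039788/0.7021029608697967 = -0.9859121477659568
cn(u+v) = (cn u·cn v − sn u·sn v·dn u·dn v)/D = 0.1174365311597987/0.7021029608697967 = 0.1672639736689232
dn(u+v) = (dn u·dn v − m·sn u·sn v·cn u·cn v)/D = 0.3225173867479402/0.7021029608697967 = 0.4593591036112298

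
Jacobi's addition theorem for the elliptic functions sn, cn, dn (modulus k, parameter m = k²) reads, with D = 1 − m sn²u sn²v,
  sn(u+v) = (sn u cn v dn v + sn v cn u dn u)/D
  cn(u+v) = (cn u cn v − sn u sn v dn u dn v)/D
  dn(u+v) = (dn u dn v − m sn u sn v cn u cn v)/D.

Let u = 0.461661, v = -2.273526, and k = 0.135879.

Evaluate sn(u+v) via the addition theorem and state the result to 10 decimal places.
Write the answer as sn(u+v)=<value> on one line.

sn(u+v)=-0.9732974888

sn u = 0.445176103282513, cn u = 0.8954430395431064, dn u = 0.9981687982347369
sn v = -0.7713186821772269, cn v = -0.636449126422832, dn v = 0.9944926847458879
m = k² = 0.018463102641
D = 1 − m·sn²u·sn²v = 0.9978231120639992
sn(u+v) = (sn u·cn v·dn v + sn v·cn u·dn u)/D = -0.9711787292519555/0.9978231120639992 = -0.9732974888134934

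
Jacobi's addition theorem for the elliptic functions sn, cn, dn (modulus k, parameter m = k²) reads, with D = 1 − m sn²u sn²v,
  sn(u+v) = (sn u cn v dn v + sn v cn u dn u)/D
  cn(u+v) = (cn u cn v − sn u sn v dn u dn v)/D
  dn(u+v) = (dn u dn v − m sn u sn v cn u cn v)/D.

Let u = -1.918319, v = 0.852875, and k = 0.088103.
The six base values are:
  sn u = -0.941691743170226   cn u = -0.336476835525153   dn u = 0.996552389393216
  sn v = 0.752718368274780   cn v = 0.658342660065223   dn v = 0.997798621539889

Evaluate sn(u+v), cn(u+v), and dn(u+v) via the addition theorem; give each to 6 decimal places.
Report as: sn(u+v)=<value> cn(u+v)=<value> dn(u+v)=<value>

m = k² = 0.007762138609
D = 1 − m·sn²u·sn²v = 0.9961000059283848
sn(u+v) = (sn u·cn v·dn v + sn v·cn u·dn u)/D = -0.8709902000614763/0.9961000059283848 = -0.8744003562671363
cn(u+v) = (cn u·cn v − sn u·sn v·dn u·dn v)/D = 0.4833128316188158/0.9961000059283848 = 0.4852051287444364
dn(u+v) = (dn u·dn v − m·sn u·sn v·cn u·cn v)/D = 0.9931398077434046/0.9961000059283848 = 0.9970282118588873

sn(u+v)=-0.874400 cn(u+v)=0.485205 dn(u+v)=0.997028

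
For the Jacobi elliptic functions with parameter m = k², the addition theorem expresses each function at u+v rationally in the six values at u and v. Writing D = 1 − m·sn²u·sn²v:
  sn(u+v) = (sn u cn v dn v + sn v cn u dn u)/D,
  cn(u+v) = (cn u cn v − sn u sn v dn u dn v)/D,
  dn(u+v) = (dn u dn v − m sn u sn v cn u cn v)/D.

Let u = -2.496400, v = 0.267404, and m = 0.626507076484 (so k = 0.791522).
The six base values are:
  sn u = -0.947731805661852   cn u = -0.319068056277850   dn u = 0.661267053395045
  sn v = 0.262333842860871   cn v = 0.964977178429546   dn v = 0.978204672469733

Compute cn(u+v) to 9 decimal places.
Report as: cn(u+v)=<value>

m = k² = 0.626507076484
D = 1 − m·sn²u·sn²v = 0.9612737419978686
cn(u+v) = (cn u·cn v − sn u·sn v·dn u·dn v)/D = -0.1470710459798036/0.9612737419978686 = -0.15299600889351

cn(u+v)=-0.152996009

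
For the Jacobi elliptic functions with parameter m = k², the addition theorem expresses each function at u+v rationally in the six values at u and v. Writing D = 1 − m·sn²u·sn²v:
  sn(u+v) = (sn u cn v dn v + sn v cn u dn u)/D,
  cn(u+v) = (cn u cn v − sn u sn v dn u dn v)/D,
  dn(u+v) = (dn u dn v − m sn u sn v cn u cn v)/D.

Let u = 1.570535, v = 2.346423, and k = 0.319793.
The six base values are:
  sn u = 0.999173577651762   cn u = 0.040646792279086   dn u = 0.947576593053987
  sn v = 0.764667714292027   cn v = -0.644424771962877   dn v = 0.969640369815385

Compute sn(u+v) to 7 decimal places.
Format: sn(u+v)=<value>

sn(u+v)=-0.6326611

m = k² = 0.102267562849
D = 1 − m·sn²u·sn²v = 0.9403012420042572
sn(u+v) = (sn u·cn v·dn v + sn v·cn u·dn u)/D = -0.5948919730645265/0.9403012420042572 = -0.632661052107632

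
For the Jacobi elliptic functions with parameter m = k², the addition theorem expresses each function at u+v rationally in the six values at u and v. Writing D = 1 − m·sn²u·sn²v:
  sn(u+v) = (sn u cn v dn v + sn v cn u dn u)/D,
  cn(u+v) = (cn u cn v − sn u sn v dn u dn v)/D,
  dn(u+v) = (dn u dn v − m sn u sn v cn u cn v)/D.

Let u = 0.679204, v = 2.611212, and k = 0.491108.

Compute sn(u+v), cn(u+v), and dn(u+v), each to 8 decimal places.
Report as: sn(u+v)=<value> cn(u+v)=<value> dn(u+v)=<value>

sn u = 0.619230011373631, cn u = 0.7852096490837417, dn u = 0.952637302547534
sn v = 0.6710805700330757, cn v = -0.741384426950069, dn v = 0.9441300829622442
m = k² = 0.241187067664
D = 1 − m·sn²u·sn²v = 0.9583507351558322
sn(u+v) = (sn u·cn v·dn v + sn v·cn u·dn u)/D = 0.0685433820500637/0.9583507351558322 = 0.07152223036477165
cn(u+v) = (cn u·cn v − sn u·sn v·dn u·dn v)/D = -0.9558964046123738/0.9583507351558322 = -0.9974390059365277
dn(u+v) = (dn u·dn v − m·sn u·sn v·cn u·cn v)/D = 0.9577593578997854/0.9583507351558322 = 0.999382921894508

sn(u+v)=0.07152223 cn(u+v)=-0.99743901 dn(u+v)=0.99938292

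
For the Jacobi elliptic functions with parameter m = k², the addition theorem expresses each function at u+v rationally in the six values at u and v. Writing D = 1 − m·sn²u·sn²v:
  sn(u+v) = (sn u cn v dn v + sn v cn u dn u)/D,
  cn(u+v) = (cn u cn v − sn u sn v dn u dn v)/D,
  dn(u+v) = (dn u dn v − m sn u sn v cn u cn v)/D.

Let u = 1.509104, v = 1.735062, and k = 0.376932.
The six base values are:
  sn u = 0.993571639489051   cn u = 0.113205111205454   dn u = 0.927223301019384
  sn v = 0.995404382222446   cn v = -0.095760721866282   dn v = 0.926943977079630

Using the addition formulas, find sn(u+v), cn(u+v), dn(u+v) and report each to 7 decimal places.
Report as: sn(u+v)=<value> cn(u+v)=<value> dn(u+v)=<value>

m = k² = 0.142077732624
D = 1 − m·sn²u·sn²v = 0.8610292224343096
sn(u+v) = (sn u·cn v·dn v + sn v·cn u·dn u)/D = 0.01628981928964038/0.8610292224343096 = 0.01891900862967885
cn(u+v) = (cn u·cn v − sn u·sn v·dn u·dn v)/D = -0.860875115027344/0.8610292224343096 = -0.9998210195392324
dn(u+v) = (dn u·dn v − m·sn u·sn v·cn u·cn v)/D = 0.861007328884411/0.8610292224343096 = 0.9999745728143387

sn(u+v)=0.0189190 cn(u+v)=-0.9998210 dn(u+v)=0.9999746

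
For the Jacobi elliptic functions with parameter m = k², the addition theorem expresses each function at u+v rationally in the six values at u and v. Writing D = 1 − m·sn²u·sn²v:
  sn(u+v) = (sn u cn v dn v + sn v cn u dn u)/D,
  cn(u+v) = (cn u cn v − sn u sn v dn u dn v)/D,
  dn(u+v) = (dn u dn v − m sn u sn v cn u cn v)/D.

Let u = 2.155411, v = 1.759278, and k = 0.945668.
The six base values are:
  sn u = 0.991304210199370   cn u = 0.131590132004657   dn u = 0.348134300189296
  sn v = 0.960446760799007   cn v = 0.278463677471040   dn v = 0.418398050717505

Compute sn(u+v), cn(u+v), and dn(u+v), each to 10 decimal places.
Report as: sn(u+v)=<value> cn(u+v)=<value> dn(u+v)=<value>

m = k² = 0.894287966224
D = 1 − m·sn²u·sn²v = 0.1893416124102842
sn(u+v) = (sn u·cn v·dn v + sn v·cn u·dn u)/D = 0.1594945885862459/0.1893416124102842 = 0.8423641615591463
cn(u+v) = (cn u·cn v − sn u·sn v·dn u·dn v)/D = -0.1020378478890575/0.1893416124102842 = -0.5389087300468944
dn(u+v) = (dn u·dn v − m·sn u·sn v·cn u·cn v)/D = 0.1144590777865624/0.1893416124102842 = 0.6045109489114373

sn(u+v)=0.8423641616 cn(u+v)=-0.5389087300 dn(u+v)=0.6045109489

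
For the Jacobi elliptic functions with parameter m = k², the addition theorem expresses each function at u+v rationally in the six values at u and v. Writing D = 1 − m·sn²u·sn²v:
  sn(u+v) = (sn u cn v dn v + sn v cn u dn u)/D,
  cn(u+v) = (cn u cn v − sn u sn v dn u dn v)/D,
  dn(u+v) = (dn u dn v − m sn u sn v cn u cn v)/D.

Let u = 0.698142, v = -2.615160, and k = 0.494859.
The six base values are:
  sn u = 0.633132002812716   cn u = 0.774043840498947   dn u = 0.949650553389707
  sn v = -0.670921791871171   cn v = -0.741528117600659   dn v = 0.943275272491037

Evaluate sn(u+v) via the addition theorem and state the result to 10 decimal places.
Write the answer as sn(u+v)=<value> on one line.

m = k² = 0.244885429881
D = 1 − m·sn²u·sn²v = 0.9558129228311518
sn(u+v) = (sn u·cn v·dn v + sn v·cn u·dn u)/D = -0.9360290240179305/0.9558129228311518 = -0.9793014947374632

sn(u+v)=-0.9793014947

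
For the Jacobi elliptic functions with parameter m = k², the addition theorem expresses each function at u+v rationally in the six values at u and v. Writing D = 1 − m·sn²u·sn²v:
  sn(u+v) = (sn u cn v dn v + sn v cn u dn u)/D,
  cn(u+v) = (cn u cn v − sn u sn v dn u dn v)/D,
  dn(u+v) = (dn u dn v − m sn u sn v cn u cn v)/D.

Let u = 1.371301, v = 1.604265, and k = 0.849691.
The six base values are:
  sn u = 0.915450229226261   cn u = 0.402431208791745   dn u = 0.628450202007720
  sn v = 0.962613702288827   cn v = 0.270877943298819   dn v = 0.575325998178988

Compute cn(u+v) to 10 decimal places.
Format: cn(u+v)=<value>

m = k² = 0.721974795481
D = 1 − m·sn²u·sn²v = 0.4393451407582019
cn(u+v) = (cn u·cn v − sn u·sn v·dn u·dn v)/D = -0.2096092447146701/0.4393451407582019 = -0.4770947149954499

cn(u+v)=-0.4770947150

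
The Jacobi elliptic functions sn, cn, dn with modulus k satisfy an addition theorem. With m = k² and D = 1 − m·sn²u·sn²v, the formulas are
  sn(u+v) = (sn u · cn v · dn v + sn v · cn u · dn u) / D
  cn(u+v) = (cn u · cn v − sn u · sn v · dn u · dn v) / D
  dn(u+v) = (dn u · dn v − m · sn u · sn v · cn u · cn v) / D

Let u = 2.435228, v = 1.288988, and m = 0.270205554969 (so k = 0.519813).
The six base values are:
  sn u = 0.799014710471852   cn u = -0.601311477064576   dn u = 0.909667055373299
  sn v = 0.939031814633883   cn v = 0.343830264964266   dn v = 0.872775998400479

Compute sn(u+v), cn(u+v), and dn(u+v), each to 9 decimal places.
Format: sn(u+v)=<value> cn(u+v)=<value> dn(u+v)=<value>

m = k² = 0.270205554969
D = 1 − m·sn²u·sn²v = 0.8478876638369507
sn(u+v) = (sn u·cn v·dn v + sn v·cn u·dn u)/D = -0.273870285567006/0.8478876638369507 = -0.3230030312360711
cn(u+v) = (cn u·cn v − sn u·sn v·dn u·dn v)/D = -0.8024391298848334/0.8478876638369507 = -0.9463979299492945
dn(u+v) = (dn u·dn v − m·sn u·sn v·cn u·cn v)/D = 0.8358509082693335/0.8478876638369507 = 0.985803832180849

sn(u+v)=-0.323003031 cn(u+v)=-0.946397930 dn(u+v)=0.985803832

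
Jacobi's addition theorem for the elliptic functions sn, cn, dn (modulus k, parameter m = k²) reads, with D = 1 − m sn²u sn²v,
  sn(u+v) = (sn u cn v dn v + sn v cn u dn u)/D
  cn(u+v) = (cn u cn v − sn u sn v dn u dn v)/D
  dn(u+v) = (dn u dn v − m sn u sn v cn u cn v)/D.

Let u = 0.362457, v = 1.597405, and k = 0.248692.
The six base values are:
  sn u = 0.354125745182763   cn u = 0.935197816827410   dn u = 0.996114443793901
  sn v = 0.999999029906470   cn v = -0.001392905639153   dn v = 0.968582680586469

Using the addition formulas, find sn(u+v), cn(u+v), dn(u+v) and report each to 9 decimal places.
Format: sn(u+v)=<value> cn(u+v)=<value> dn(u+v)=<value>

m = k² = 0.061847710864
D = 1 − m·sn²u·sn²v = 0.9922440001829447
sn(u+v) = (sn u·cn v·dn v + sn v·cn u·dn u)/D = 0.9310853827193183/0.9922440001829447 = 0.9383633285236794
cn(u+v) = (cn u·cn v − sn u·sn v·dn u·dn v)/D = -0.342969628371773/0.9922440001829447 = -0.3456504935364065
dn(u+v) = (dn u·dn v − m·sn u·sn v·cn u·cn v)/D = 0.9648477284114083/0.9922440001829447 = 0.9723895818301897

sn(u+v)=0.938363329 cn(u+v)=-0.345650494 dn(u+v)=0.972389582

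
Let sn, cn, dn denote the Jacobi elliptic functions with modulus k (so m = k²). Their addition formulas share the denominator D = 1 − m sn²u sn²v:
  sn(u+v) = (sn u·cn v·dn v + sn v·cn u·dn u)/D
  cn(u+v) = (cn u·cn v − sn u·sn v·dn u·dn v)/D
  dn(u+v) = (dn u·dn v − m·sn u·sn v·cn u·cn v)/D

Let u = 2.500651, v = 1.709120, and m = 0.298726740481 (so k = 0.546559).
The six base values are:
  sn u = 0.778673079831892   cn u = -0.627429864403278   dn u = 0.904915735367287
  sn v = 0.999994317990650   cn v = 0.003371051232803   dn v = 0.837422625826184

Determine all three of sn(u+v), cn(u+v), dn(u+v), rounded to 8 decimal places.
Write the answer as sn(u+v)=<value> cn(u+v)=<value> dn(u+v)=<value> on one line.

sn(u+v)=-0.69066714 cn(u+v)=-0.72317280 dn(u+v)=0.92601352

m = k² = 0.298726740481
D = 1 − m·sn²u·sn²v = 0.8188745464459017
sn(u+v) = (sn u·cn v·dn v + sn v·cn u·dn u)/D = -0.5655697411766704/0.8188745464459017 = -0.6906671402003754
cn(u+v) = (cn u·cn v − sn u·sn v·dn u·dn v)/D = -0.5921878001802597/0.8188745464459017 = -0.7231728019273367
dn(u+v) = (dn u·dn v − m·sn u·sn v·cn u·cn v)/D = 0.7582889024599477/0.8188745464459017 = 0.926013521547459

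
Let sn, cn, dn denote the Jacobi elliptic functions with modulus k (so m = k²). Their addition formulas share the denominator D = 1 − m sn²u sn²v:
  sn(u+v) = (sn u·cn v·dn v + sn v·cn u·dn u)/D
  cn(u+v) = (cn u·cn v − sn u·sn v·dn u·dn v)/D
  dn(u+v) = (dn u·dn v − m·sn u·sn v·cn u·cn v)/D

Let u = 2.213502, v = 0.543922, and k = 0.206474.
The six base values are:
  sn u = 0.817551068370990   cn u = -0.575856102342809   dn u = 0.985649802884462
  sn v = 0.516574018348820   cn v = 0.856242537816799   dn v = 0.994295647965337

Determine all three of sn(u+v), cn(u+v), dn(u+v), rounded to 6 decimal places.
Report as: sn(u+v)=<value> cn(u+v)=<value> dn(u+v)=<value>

m = k² = 0.042631512676
D = 1 − m·sn²u·sn²v = 0.9923962883027556
sn(u+v) = (sn u·cn v·dn v + sn v·cn u·dn u)/D = 0.4028253150224706/0.9923962883027556 = 0.4059117509512274
cn(u+v) = (cn u·cn v − sn u·sn v·dn u·dn v)/D = -0.9069631517399884/0.9923962883027556 = -0.9139122772124843
dn(u+v) = (dn u·dn v − m·sn u·sn v·cn u·cn v)/D = 0.9889047743561418/0.9923962883027556 = 0.9964817341743739

sn(u+v)=0.405912 cn(u+v)=-0.913912 dn(u+v)=0.996482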